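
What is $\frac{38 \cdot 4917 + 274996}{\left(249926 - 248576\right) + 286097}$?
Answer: $\frac{461842}{287447} \approx 1.6067$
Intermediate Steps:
$\frac{38 \cdot 4917 + 274996}{\left(249926 - 248576\right) + 286097} = \frac{186846 + 274996}{1350 + 286097} = \frac{461842}{287447}$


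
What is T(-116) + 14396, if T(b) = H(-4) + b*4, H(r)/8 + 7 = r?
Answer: 13844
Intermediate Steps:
H(r) = -56 + 8*r
T(b) = -88 + 4*b (T(b) = (-56 + 8*(-4)) + b*4 = (-56 - 32) + 4*b = -88 + 4*b)
T(-116) + 14396 = (-88 + 4*(-116)) + 14396 = (-88 - 464) + 14396 = -552 + 14396 = 13844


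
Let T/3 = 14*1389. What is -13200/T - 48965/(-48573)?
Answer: 17582195/22489299 ≈ 0.78180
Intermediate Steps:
T = 58338 (T = 3*(14*1389) = 3*19446 = 58338)
-13200/T - 48965/(-48573) = -13200/58338 - 48965/(-48573) = -13200*1/58338 - 48965*(-1/48573) = -2200/9723 + 6995/6939 = 17582195/22489299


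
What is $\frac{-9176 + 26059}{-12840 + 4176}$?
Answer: $- \frac{16883}{8664} \approx -1.9486$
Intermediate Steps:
$\frac{-9176 + 26059}{-12840 + 4176} = \frac{16883}{-8664} = 16883 \left(- \frac{1}{8664}\right) = - \frac{16883}{8664}$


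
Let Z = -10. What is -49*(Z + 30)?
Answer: -980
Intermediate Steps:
-49*(Z + 30) = -49*(-10 + 30) = -49*20 = -980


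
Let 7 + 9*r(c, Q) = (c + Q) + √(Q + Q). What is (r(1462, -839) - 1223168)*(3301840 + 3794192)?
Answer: -8679153585408 + 788448*I*√1678 ≈ -8.6792e+12 + 3.2298e+7*I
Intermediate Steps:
r(c, Q) = -7/9 + Q/9 + c/9 + √2*√Q/9 (r(c, Q) = -7/9 + ((c + Q) + √(Q + Q))/9 = -7/9 + ((Q + c) + √(2*Q))/9 = -7/9 + ((Q + c) + √2*√Q)/9 = -7/9 + (Q + c + √2*√Q)/9 = -7/9 + (Q/9 + c/9 + √2*√Q/9) = -7/9 + Q/9 + c/9 + √2*√Q/9)
(r(1462, -839) - 1223168)*(3301840 + 3794192) = ((-7/9 + (⅑)*(-839) + (⅑)*1462 + √2*√(-839)/9) - 1223168)*(3301840 + 3794192) = ((-7/9 - 839/9 + 1462/9 + √2*(I*√839)/9) - 1223168)*7096032 = ((-7/9 - 839/9 + 1462/9 + I*√1678/9) - 1223168)*7096032 = ((616/9 + I*√1678/9) - 1223168)*7096032 = (-11007896/9 + I*√1678/9)*7096032 = -8679153585408 + 788448*I*√1678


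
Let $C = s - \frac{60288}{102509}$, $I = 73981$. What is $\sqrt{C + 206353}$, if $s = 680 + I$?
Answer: $\frac{\sqrt{2952915651029542}}{102509} \approx 530.11$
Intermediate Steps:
$s = 74661$ ($s = 680 + 73981 = 74661$)
$C = \frac{7653364161}{102509}$ ($C = 74661 - \frac{60288}{102509} = \frac{7653364161}{102509} \approx 74660.0$)
$\sqrt{C + 206353} = \sqrt{\frac{7653364161}{102509} + 206353} = \sqrt{\frac{28806403838}{102509}} = \frac{\sqrt{2952915651029542}}{102509}$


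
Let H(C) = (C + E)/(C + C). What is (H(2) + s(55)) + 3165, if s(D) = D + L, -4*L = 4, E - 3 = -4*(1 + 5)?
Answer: 12857/4 ≈ 3214.3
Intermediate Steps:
E = -21 (E = 3 - 4*(1 + 5) = 3 - 4*6 = 3 - 24 = -21)
L = -1 (L = -¼*4 = -1)
s(D) = -1 + D (s(D) = D - 1 = -1 + D)
H(C) = (-21 + C)/(2*C) (H(C) = (C - 21)/(C + C) = (-21 + C)/((2*C)) = (-21 + C)*(1/(2*C)) = (-21 + C)/(2*C))
(H(2) + s(55)) + 3165 = ((½)*(-21 + 2)/2 + (-1 + 55)) + 3165 = ((½)*(½)*(-19) + 54) + 3165 = (-19/4 + 54) + 3165 = 197/4 + 3165 = 12857/4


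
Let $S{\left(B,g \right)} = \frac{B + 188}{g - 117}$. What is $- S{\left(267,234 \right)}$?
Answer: $- \frac{35}{9} \approx -3.8889$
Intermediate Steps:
$S{\left(B,g \right)} = \frac{188 + B}{-117 + g}$
$- S{\left(267,234 \right)} = - \frac{188 + 267}{-117 + 234} = - \frac{455}{117} = \left(-1\right) \frac{35}{9} = - \frac{35}{9}$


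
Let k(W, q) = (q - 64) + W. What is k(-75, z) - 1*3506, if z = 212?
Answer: -3433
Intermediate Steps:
k(W, q) = -64 + W + q (k(W, q) = (-64 + q) + W = -64 + W + q)
k(-75, z) - 1*3506 = (-64 - 75 + 212) - 1*3506 = 73 - 3506 = -3433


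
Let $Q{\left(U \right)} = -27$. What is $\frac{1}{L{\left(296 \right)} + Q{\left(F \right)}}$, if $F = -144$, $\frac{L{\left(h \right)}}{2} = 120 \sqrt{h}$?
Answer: $\frac{3}{1894319} + \frac{160 \sqrt{74}}{5682957} \approx 0.00024378$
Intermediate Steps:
$L{\left(h \right)} = 240 \sqrt{h}$ ($L{\left(h \right)} = 2 \cdot 120 \sqrt{h} = 240 \sqrt{h}$)
$\frac{1}{L{\left(296 \right)} + Q{\left(F \right)}} = \frac{1}{240 \sqrt{296} - 27} = \frac{1}{240 \cdot 2 \sqrt{74} - 27} = \frac{1}{480 \sqrt{74} - 27} = \frac{1}{-27 + 480 \sqrt{74}}$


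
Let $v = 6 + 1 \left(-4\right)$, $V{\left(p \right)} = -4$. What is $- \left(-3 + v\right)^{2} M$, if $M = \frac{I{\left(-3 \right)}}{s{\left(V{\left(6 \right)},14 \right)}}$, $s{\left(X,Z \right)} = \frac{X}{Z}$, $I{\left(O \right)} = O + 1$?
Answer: $-7$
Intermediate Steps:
$I{\left(O \right)} = 1 + O$
$v = 2$ ($v = 6 - 4 = 2$)
$M = 7$ ($M = \frac{1 - 3}{\left(-4\right) \frac{1}{14}} = - \frac{2}{\left(-4\right) \frac{1}{14}} = - \frac{2}{- \frac{2}{7}} = \left(-2\right) \left(- \frac{7}{2}\right) = 7$)
$- \left(-3 + v\right)^{2} M = - \left(-3 + 2\right)^{2} \cdot 7 = - \left(-1\right)^{2} \cdot 7 = \left(-1\right) 1 \cdot 7 = \left(-1\right) 7 = -7$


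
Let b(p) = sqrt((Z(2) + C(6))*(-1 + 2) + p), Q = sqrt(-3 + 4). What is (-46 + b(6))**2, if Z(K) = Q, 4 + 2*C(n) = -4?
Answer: (46 - sqrt(3))**2 ≈ 1959.7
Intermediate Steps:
Q = 1 (Q = sqrt(1) = 1)
C(n) = -4 (C(n) = -2 + (1/2)*(-4) = -2 - 2 = -4)
Z(K) = 1
b(p) = sqrt(-3 + p) (b(p) = sqrt((1 - 4)*(-1 + 2) + p) = sqrt(-3*1 + p) = sqrt(-3 + p))
(-46 + b(6))**2 = (-46 + sqrt(-3 + 6))**2 = (-46 + sqrt(3))**2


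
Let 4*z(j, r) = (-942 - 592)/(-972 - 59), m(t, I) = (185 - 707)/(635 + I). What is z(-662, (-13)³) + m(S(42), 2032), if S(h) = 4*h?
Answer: 323075/1833118 ≈ 0.17624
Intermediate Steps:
m(t, I) = -522/(635 + I)
z(j, r) = 767/2062 (z(j, r) = ((-942 - 592)/(-972 - 59))/4 = (-1534/(-1031))/4 = (-1534*(-1/1031))/4 = (¼)*(1534/1031) = 767/2062)
z(-662, (-13)³) + m(S(42), 2032) = 767/2062 - 522/(635 + 2032) = 767/2062 - 522/2667 = 767/2062 - 522*1/2667 = 767/2062 - 174/889 = 323075/1833118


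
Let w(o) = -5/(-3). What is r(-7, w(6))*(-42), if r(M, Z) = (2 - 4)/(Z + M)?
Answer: -63/4 ≈ -15.750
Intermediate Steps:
w(o) = 5/3 (w(o) = -5*(-1/3) = 5/3)
r(M, Z) = -2/(M + Z)
r(-7, w(6))*(-42) = -2/(-7 + 5/3)*(-42) = -2/(-16/3)*(-42) = -2*(-3/16)*(-42) = (3/8)*(-42) = -63/4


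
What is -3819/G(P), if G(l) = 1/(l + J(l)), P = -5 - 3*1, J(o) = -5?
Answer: 49647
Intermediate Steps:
P = -8 (P = -5 - 3 = -8)
G(l) = 1/(-5 + l) (G(l) = 1/(l - 5) = 1/(-5 + l))
-3819/G(P) = -3819/(1/(-5 - 8)) = -3819/(1/(-13)) = -3819/(-1/13) = -3819*(-13) = -1*(-49647) = 49647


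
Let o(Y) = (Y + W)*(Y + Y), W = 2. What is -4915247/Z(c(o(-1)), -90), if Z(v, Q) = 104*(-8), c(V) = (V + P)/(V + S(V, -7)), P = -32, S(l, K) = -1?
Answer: 4915247/832 ≈ 5907.8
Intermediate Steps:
o(Y) = 2*Y*(2 + Y) (o(Y) = (Y + 2)*(Y + Y) = (2 + Y)*(2*Y) = 2*Y*(2 + Y))
c(V) = (-32 + V)/(-1 + V) (c(V) = (V - 32)/(V - 1) = (-32 + V)/(-1 + V))
Z(v, Q) = -832
-4915247/Z(c(o(-1)), -90) = -4915247/(-832) = -4915247*(-1/832) = 4915247/832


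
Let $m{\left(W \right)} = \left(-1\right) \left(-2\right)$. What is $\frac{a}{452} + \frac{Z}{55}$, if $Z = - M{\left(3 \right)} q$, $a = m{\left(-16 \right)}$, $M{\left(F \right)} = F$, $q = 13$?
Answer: $- \frac{8759}{12430} \approx -0.70467$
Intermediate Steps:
$m{\left(W \right)} = 2$
$a = 2$
$Z = -39$ ($Z = - 3 \cdot 13 = \left(-1\right) 39 = -39$)
$\frac{a}{452} + \frac{Z}{55} = \frac{2}{452} - \frac{39}{55} = 2 \cdot \frac{1}{452} - \frac{39}{55} = \frac{1}{226} - \frac{39}{55} = - \frac{8759}{12430}$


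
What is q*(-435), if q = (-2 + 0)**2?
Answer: -1740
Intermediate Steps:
q = 4 (q = (-2)**2 = 4)
q*(-435) = 4*(-435) = -1740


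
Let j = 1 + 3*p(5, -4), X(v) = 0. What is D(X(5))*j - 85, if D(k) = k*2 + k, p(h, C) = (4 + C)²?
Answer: -85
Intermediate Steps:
D(k) = 3*k (D(k) = 2*k + k = 3*k)
j = 1 (j = 1 + 3*(4 - 4)² = 1 + 3*0² = 1 + 3*0 = 1 + 0 = 1)
D(X(5))*j - 85 = (3*0)*1 - 85 = 0*1 - 85 = 0 - 85 = -85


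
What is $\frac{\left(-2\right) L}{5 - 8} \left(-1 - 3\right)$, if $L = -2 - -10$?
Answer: $- \frac{64}{3} \approx -21.333$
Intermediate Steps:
$L = 8$ ($L = -2 + 10 = 8$)
$\frac{\left(-2\right) L}{5 - 8} \left(-1 - 3\right) = \frac{\left(-2\right) 8}{5 - 8} \left(-1 - 3\right) = \frac{1}{-3} \left(-16\right) \left(-1 - 3\right) = \left(- \frac{1}{3}\right) \left(-16\right) \left(-4\right) = \frac{16}{3} \left(-4\right) = - \frac{64}{3}$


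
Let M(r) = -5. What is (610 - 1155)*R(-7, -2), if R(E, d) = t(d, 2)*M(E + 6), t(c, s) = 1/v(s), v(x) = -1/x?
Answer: -5450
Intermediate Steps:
t(c, s) = -s (t(c, s) = 1/(-1/s) = -s)
R(E, d) = 10 (R(E, d) = -1*2*(-5) = -2*(-5) = 10)
(610 - 1155)*R(-7, -2) = (610 - 1155)*10 = -545*10 = -5450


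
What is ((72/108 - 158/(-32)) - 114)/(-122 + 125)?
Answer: -5203/144 ≈ -36.132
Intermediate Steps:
((72/108 - 158/(-32)) - 114)/(-122 + 125) = ((72*(1/108) - 158*(-1/32)) - 114)/3 = ((2/3 + 79/16) - 114)*(1/3) = (269/48 - 114)*(1/3) = -5203/48*1/3 = -5203/144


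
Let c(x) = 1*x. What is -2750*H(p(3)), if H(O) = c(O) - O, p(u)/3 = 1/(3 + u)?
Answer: 0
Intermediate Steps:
c(x) = x
p(u) = 3/(3 + u)
H(O) = 0 (H(O) = O - O = 0)
-2750*H(p(3)) = -2750*0 = 0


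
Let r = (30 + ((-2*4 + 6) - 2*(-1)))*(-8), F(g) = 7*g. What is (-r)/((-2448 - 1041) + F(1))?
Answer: -120/1741 ≈ -0.068926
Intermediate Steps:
r = -240 (r = (30 + ((-8 + 6) + 2))*(-8) = (30 + (-2 + 2))*(-8) = (30 + 0)*(-8) = 30*(-8) = -240)
(-r)/((-2448 - 1041) + F(1)) = (-1*(-240))/((-2448 - 1041) + 7*1) = 240/(-3489 + 7) = 240/(-3482) = 240*(-1/3482) = -120/1741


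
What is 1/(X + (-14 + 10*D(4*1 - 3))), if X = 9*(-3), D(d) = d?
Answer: -1/31 ≈ -0.032258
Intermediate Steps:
X = -27
1/(X + (-14 + 10*D(4*1 - 3))) = 1/(-27 + (-14 + 10*(4*1 - 3))) = 1/(-27 + (-14 + 10*(4 - 3))) = 1/(-27 + (-14 + 10*1)) = 1/(-27 + (-14 + 10)) = 1/(-27 - 4) = 1/(-31) = -1/31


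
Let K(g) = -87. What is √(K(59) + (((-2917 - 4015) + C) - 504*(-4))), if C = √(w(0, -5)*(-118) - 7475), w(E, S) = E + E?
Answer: √(-5003 + 5*I*√299) ≈ 0.6111 + 70.734*I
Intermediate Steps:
w(E, S) = 2*E
C = 5*I*√299 (C = √((2*0)*(-118) - 7475) = √(0*(-118) - 7475) = √(0 - 7475) = √(-7475) = 5*I*√299 ≈ 86.458*I)
√(K(59) + (((-2917 - 4015) + C) - 504*(-4))) = √(-87 + (((-2917 - 4015) + 5*I*√299) - 504*(-4))) = √(-87 + ((-6932 + 5*I*√299) + 2016)) = √(-87 + (-4916 + 5*I*√299)) = √(-5003 + 5*I*√299)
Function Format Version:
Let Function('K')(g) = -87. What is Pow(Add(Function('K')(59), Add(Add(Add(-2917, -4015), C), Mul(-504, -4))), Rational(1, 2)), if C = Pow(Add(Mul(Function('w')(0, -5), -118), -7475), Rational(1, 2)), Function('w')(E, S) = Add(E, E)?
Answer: Pow(Add(-5003, Mul(5, I, Pow(299, Rational(1, 2)))), Rational(1, 2)) ≈ Add(0.6111, Mul(70.734, I))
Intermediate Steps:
Function('w')(E, S) = Mul(2, E)
C = Mul(5, I, Pow(299, Rational(1, 2))) (C = Pow(Add(Mul(Mul(2, 0), -118), -7475), Rational(1, 2)) = Pow(Add(Mul(0, -118), -7475), Rational(1, 2)) = Pow(Add(0, -7475), Rational(1, 2)) = Pow(-7475, Rational(1, 2)) = Mul(5, I, Pow(299, Rational(1, 2))) ≈ Mul(86.458, I))
Pow(Add(Function('K')(59), Add(Add(Add(-2917, -4015), C), Mul(-504, -4))), Rational(1, 2)) = Pow(Add(-87, Add(Add(Add(-2917, -4015), Mul(5, I, Pow(299, Rational(1, 2)))), Mul(-504, -4))), Rational(1, 2)) = Pow(Add(-87, Add(Add(-6932, Mul(5, I, Pow(299, Rational(1, 2)))), 2016)), Rational(1, 2)) = Pow(Add(-87, Add(-4916, Mul(5, I, Pow(299, Rational(1, 2))))), Rational(1, 2)) = Pow(Add(-5003, Mul(5, I, Pow(299, Rational(1, 2)))), Rational(1, 2))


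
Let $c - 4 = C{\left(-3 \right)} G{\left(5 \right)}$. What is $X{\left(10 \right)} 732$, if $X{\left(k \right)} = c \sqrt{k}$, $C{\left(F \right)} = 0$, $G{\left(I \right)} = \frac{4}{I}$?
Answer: $2928 \sqrt{10} \approx 9259.2$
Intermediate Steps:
$c = 4$ ($c = 4 + 0 \cdot \frac{4}{5} = 4 + 0 = 4$)
$X{\left(k \right)} = 4 \sqrt{k}$
$X{\left(10 \right)} 732 = 4 \sqrt{10} \cdot 732 = 2928 \sqrt{10}$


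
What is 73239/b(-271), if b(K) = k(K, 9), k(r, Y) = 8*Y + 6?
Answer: 24413/26 ≈ 938.96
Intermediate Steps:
k(r, Y) = 6 + 8*Y
b(K) = 78 (b(K) = 6 + 8*9 = 6 + 72 = 78)
73239/b(-271) = 73239/78 = 73239*(1/78) = 24413/26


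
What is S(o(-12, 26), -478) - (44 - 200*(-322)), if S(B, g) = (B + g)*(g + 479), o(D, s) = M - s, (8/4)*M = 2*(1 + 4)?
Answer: -64943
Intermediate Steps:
M = 5 (M = (2*(1 + 4))/2 = (2*5)/2 = (1/2)*10 = 5)
o(D, s) = 5 - s
S(B, g) = (479 + g)*(B + g) (S(B, g) = (B + g)*(479 + g) = (479 + g)*(B + g))
S(o(-12, 26), -478) - (44 - 200*(-322)) = ((-478)**2 + 479*(5 - 1*26) + 479*(-478) + (5 - 1*26)*(-478)) - (44 - 200*(-322)) = (228484 + 479*(5 - 26) - 228962 + (5 - 26)*(-478)) - (44 + 64400) = (228484 + 479*(-21) - 228962 - 21*(-478)) - 1*64444 = (228484 - 10059 - 228962 + 10038) - 64444 = -499 - 64444 = -64943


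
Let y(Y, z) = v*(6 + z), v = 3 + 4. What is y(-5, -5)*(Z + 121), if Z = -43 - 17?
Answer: 427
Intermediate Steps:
Z = -60
v = 7
y(Y, z) = 42 + 7*z (y(Y, z) = 7*(6 + z) = 42 + 7*z)
y(-5, -5)*(Z + 121) = (42 + 7*(-5))*(-60 + 121) = (42 - 35)*61 = 7*61 = 427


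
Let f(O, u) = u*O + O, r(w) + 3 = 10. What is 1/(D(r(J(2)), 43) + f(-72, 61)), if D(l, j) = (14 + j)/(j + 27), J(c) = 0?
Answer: -70/312423 ≈ -0.00022406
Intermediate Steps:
r(w) = 7 (r(w) = -3 + 10 = 7)
f(O, u) = O + O*u (f(O, u) = O*u + O = O + O*u)
D(l, j) = (14 + j)/(27 + j)
1/(D(r(J(2)), 43) + f(-72, 61)) = 1/((14 + 43)/(27 + 43) - 72*(1 + 61)) = 1/(57/70 - 72*62) = 1/((1/70)*57 - 4464) = 1/(57/70 - 4464) = 1/(-312423/70) = -70/312423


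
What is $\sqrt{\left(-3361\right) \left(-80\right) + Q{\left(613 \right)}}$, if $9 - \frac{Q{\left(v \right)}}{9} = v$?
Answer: $2 \sqrt{65861} \approx 513.27$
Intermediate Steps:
$Q{\left(v \right)} = 81 - 9 v$
$\sqrt{\left(-3361\right) \left(-80\right) + Q{\left(613 \right)}} = \sqrt{\left(-3361\right) \left(-80\right) + \left(81 - 5517\right)} = \sqrt{268880 + \left(81 - 5517\right)} = \sqrt{268880 - 5436} = \sqrt{263444} = 2 \sqrt{65861}$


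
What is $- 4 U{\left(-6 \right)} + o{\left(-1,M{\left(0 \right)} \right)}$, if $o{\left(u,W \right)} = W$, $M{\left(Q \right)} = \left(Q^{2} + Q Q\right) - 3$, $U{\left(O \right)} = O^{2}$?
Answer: $-147$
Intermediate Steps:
$M{\left(Q \right)} = -3 + 2 Q^{2}$ ($M{\left(Q \right)} = \left(Q^{2} + Q^{2}\right) - 3 = 2 Q^{2} - 3 = -3 + 2 Q^{2}$)
$- 4 U{\left(-6 \right)} + o{\left(-1,M{\left(0 \right)} \right)} = - 4 \left(-6\right)^{2} - \left(3 - 2 \cdot 0^{2}\right) = \left(-4\right) 36 + \left(-3 + 2 \cdot 0\right) = -144 + \left(-3 + 0\right) = -144 - 3 = -147$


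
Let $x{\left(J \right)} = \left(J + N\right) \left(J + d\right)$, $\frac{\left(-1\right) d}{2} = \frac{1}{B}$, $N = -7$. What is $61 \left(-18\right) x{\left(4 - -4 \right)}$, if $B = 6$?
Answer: $-8418$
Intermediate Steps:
$d = - \frac{1}{3}$ ($d = - \frac{2}{6} = \left(-2\right) \frac{1}{6} = - \frac{1}{3} \approx -0.33333$)
$x{\left(J \right)} = \left(-7 + J\right) \left(- \frac{1}{3} + J\right)$ ($x{\left(J \right)} = \left(J - 7\right) \left(J - \frac{1}{3}\right) = \left(-7 + J\right) \left(- \frac{1}{3} + J\right)$)
$61 \left(-18\right) x{\left(4 - -4 \right)} = 61 \left(-18\right) \left(\frac{7}{3} + \left(4 - -4\right)^{2} - \frac{22 \left(4 - -4\right)}{3}\right) = - 1098 \left(\frac{7}{3} + \left(4 + 4\right)^{2} - \frac{22 \left(4 + 4\right)}{3}\right) = - 1098 \left(\frac{7}{3} + 8^{2} - \frac{176}{3}\right) = - 1098 \left(\frac{7}{3} + 64 - \frac{176}{3}\right) = \left(-1098\right) \frac{23}{3} = -8418$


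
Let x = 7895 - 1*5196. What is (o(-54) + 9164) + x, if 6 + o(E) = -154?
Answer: 11703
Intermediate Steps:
o(E) = -160 (o(E) = -6 - 154 = -160)
x = 2699 (x = 7895 - 5196 = 2699)
(o(-54) + 9164) + x = (-160 + 9164) + 2699 = 9004 + 2699 = 11703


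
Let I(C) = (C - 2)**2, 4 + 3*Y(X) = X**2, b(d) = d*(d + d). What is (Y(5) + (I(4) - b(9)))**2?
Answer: 22801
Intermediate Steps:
b(d) = 2*d**2 (b(d) = d*(2*d) = 2*d**2)
Y(X) = -4/3 + X**2/3
I(C) = (-2 + C)**2
(Y(5) + (I(4) - b(9)))**2 = ((-4/3 + (1/3)*5**2) + ((-2 + 4)**2 - 2*9**2))**2 = ((-4/3 + (1/3)*25) + (2**2 - 2*81))**2 = ((-4/3 + 25/3) + (4 - 1*162))**2 = (7 + (4 - 162))**2 = (7 - 158)**2 = (-151)**2 = 22801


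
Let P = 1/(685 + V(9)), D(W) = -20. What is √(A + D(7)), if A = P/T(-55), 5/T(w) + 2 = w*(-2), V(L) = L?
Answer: I*√60110810/1735 ≈ 4.4687*I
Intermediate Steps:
T(w) = 5/(-2 - 2*w) (T(w) = 5/(-2 + w*(-2)) = 5/(-2 - 2*w))
P = 1/694 (P = 1/(685 + 9) = 1/694 ≈ 0.0014409)
A = 54/1735 (A = 1/(694*((-5/(2 + 2*(-55))))) = 1/(694*((-5/(2 - 110)))) = 1/(694*((-5/(-108)))) = 1/(694*((-5*(-1/108)))) = 1/(694*(5/108)) = (1/694)*(108/5) = 54/1735 ≈ 0.031124)
√(A + D(7)) = √(54/1735 - 20) = √(-34646/1735) = I*√60110810/1735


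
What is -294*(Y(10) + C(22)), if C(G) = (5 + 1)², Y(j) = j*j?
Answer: -39984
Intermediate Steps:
Y(j) = j²
C(G) = 36 (C(G) = 6² = 36)
-294*(Y(10) + C(22)) = -294*(10² + 36) = -294*(100 + 36) = -294*136 = -39984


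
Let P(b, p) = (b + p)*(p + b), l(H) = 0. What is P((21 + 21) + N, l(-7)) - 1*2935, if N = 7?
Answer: -534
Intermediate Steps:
P(b, p) = (b + p)**2 (P(b, p) = (b + p)*(b + p) = (b + p)**2)
P((21 + 21) + N, l(-7)) - 1*2935 = (((21 + 21) + 7) + 0)**2 - 1*2935 = ((42 + 7) + 0)**2 - 2935 = (49 + 0)**2 - 2935 = 49**2 - 2935 = 2401 - 2935 = -534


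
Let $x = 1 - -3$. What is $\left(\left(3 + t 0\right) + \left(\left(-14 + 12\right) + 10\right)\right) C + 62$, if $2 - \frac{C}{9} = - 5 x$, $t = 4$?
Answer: $2240$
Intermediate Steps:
$x = 4$ ($x = 1 + 3 = 4$)
$C = 198$ ($C = 18 - 9 \left(\left(-5\right) 4\right) = 18 - -180 = 18 + 180 = 198$)
$\left(\left(3 + t 0\right) + \left(\left(-14 + 12\right) + 10\right)\right) C + 62 = \left(\left(3 + 4 \cdot 0\right) + \left(\left(-14 + 12\right) + 10\right)\right) 198 + 62 = \left(\left(3 + 0\right) + \left(-2 + 10\right)\right) 198 + 62 = \left(3 + 8\right) 198 + 62 = 11 \cdot 198 + 62 = 2178 + 62 = 2240$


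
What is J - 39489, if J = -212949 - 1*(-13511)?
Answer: -238927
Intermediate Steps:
J = -199438 (J = -212949 + 13511 = -199438)
J - 39489 = -199438 - 39489 = -238927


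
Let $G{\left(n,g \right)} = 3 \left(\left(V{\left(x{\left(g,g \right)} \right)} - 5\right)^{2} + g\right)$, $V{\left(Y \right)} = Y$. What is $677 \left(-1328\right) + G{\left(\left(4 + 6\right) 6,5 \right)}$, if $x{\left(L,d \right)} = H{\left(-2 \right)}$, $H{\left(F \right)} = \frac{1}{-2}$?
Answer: $- \frac{3595801}{4} \approx -8.9895 \cdot 10^{5}$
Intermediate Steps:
$H{\left(F \right)} = - \frac{1}{2}$
$x{\left(L,d \right)} = - \frac{1}{2}$
$G{\left(n,g \right)} = \frac{363}{4} + 3 g$ ($G{\left(n,g \right)} = 3 \left(\left(- \frac{1}{2} - 5\right)^{2} + g\right) = 3 \left(\left(- \frac{11}{2}\right)^{2} + g\right) = 3 \left(\frac{121}{4} + g\right) = \frac{363}{4} + 3 g$)
$677 \left(-1328\right) + G{\left(\left(4 + 6\right) 6,5 \right)} = 677 \left(-1328\right) + \left(\frac{363}{4} + 3 \cdot 5\right) = -899056 + \left(\frac{363}{4} + 15\right) = -899056 + \frac{423}{4} = - \frac{3595801}{4}$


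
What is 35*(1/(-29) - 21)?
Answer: -21350/29 ≈ -736.21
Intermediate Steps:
35*(1/(-29) - 21) = 35*(-1/29 - 21) = 35*(-610/29) = -21350/29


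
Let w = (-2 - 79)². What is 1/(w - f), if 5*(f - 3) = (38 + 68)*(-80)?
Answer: 1/8254 ≈ 0.00012115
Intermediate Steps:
w = 6561 (w = (-81)² = 6561)
f = -1693 (f = 3 + ((38 + 68)*(-80))/5 = 3 + (106*(-80))/5 = 3 + (⅕)*(-8480) = 3 - 1696 = -1693)
1/(w - f) = 1/(6561 - 1*(-1693)) = 1/(6561 + 1693) = 1/8254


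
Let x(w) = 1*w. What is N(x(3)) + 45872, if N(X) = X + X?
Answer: 45878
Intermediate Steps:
x(w) = w
N(X) = 2*X
N(x(3)) + 45872 = 2*3 + 45872 = 6 + 45872 = 45878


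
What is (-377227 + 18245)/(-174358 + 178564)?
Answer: -179491/2103 ≈ -85.350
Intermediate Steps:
(-377227 + 18245)/(-174358 + 178564) = -358982/4206 = -358982*1/4206 = -179491/2103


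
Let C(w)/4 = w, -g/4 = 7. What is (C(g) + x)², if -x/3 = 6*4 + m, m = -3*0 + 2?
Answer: 36100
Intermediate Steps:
g = -28 (g = -4*7 = -28)
C(w) = 4*w
m = 2 (m = 0 + 2 = 2)
x = -78 (x = -3*(6*4 + 2) = -3*(24 + 2) = -3*26 = -78)
(C(g) + x)² = (4*(-28) - 78)² = (-112 - 78)² = (-190)² = 36100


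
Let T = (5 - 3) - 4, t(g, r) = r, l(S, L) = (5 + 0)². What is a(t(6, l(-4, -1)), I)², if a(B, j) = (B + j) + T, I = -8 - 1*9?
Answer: 36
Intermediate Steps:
l(S, L) = 25 (l(S, L) = 5² = 25)
I = -17 (I = -8 - 9 = -17)
T = -2 (T = 2 - 4 = -2)
a(B, j) = -2 + B + j (a(B, j) = (B + j) - 2 = -2 + B + j)
a(t(6, l(-4, -1)), I)² = (-2 + 25 - 17)² = 6² = 36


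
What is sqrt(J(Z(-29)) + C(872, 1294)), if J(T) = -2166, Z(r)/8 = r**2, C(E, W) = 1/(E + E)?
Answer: I*sqrt(411747827)/436 ≈ 46.54*I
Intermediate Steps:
C(E, W) = 1/(2*E)
Z(r) = 8*r**2
sqrt(J(Z(-29)) + C(872, 1294)) = sqrt(-2166 + (1/2)/872) = sqrt(-2166 + (1/2)*(1/872)) = sqrt(-2166 + 1/1744) = sqrt(-3777503/1744) = I*sqrt(411747827)/436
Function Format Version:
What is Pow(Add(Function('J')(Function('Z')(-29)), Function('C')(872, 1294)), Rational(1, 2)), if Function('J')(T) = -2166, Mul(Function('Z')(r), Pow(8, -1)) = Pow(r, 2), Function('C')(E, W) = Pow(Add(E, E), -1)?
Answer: Mul(Rational(1, 436), I, Pow(411747827, Rational(1, 2))) ≈ Mul(46.540, I)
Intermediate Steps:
Function('C')(E, W) = Mul(Rational(1, 2), Pow(E, -1)) (Function('C')(E, W) = Pow(Mul(2, E), -1) = Mul(Rational(1, 2), Pow(E, -1)))
Function('Z')(r) = Mul(8, Pow(r, 2))
Pow(Add(Function('J')(Function('Z')(-29)), Function('C')(872, 1294)), Rational(1, 2)) = Pow(Add(-2166, Mul(Rational(1, 2), Pow(872, -1))), Rational(1, 2)) = Pow(Add(-2166, Mul(Rational(1, 2), Rational(1, 872))), Rational(1, 2)) = Pow(Add(-2166, Rational(1, 1744)), Rational(1, 2)) = Pow(Rational(-3777503, 1744), Rational(1, 2)) = Mul(Rational(1, 436), I, Pow(411747827, Rational(1, 2)))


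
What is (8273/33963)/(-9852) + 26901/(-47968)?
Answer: -2250391236785/4012564884192 ≈ -0.56084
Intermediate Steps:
(8273/33963)/(-9852) + 26901/(-47968) = (8273*(1/33963))*(-1/9852) + 26901*(-1/47968) = (8273/33963)*(-1/9852) - 26901/47968 = -8273/334603476 - 26901/47968 = -2250391236785/4012564884192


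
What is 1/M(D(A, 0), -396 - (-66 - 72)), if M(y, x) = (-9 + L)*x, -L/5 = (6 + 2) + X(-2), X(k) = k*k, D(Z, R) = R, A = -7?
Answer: 1/17802 ≈ 5.6173e-5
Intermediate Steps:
X(k) = k²
L = -60 (L = -5*((6 + 2) + (-2)²) = -5*(8 + 4) = -5*12 = -60)
M(y, x) = -69*x (M(y, x) = (-9 - 60)*x = -69*x)
1/M(D(A, 0), -396 - (-66 - 72)) = 1/(-69*(-396 - (-66 - 72))) = 1/(-69*(-396 - 1*(-138))) = 1/(-69*(-396 + 138)) = 1/(-69*(-258)) = 1/17802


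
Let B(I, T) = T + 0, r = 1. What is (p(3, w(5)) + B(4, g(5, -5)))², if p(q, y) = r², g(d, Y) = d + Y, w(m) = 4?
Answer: 1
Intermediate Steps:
g(d, Y) = Y + d
p(q, y) = 1 (p(q, y) = 1² = 1)
B(I, T) = T
(p(3, w(5)) + B(4, g(5, -5)))² = (1 + (-5 + 5))² = (1 + 0)² = 1² = 1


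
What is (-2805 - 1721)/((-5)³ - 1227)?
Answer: 2263/676 ≈ 3.3476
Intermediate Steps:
(-2805 - 1721)/((-5)³ - 1227) = -4526/(-125 - 1227) = -4526/(-1352) = -4526*(-1/1352) = 2263/676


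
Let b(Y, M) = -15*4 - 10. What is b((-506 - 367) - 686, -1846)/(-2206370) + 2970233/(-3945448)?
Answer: -655315680285/870511810376 ≈ -0.75279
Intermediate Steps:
b(Y, M) = -70 (b(Y, M) = -60 - 10 = -70)
b((-506 - 367) - 686, -1846)/(-2206370) + 2970233/(-3945448) = -70/(-2206370) + 2970233/(-3945448) = -70*(-1/2206370) + 2970233*(-1/3945448) = 7/220637 - 2970233/3945448 = -655315680285/870511810376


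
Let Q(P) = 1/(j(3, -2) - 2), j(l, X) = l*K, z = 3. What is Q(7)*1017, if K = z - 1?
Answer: 1017/4 ≈ 254.25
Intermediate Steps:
K = 2 (K = 3 - 1 = 2)
j(l, X) = 2*l (j(l, X) = l*2 = 2*l)
Q(P) = ¼ (Q(P) = 1/(2*3 - 2) = 1/(6 - 2) = 1/4 = ¼)
Q(7)*1017 = (¼)*1017 = 1017/4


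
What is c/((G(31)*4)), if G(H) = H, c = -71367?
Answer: -71367/124 ≈ -575.54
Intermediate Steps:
c/((G(31)*4)) = -71367/(31*4) = -71367/124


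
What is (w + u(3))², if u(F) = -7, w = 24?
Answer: 289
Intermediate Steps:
(w + u(3))² = (24 - 7)² = 17² = 289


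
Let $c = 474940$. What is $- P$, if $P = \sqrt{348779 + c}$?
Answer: $- \sqrt{823719} \approx -907.59$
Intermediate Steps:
$P = \sqrt{823719}$ ($P = \sqrt{348779 + 474940} = \sqrt{823719} \approx 907.59$)
$- P = - \sqrt{823719}$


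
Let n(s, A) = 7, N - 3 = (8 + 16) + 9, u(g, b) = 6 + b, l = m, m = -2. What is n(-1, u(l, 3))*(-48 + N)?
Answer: -84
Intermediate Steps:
l = -2
N = 36 (N = 3 + ((8 + 16) + 9) = 3 + (24 + 9) = 3 + 33 = 36)
n(-1, u(l, 3))*(-48 + N) = 7*(-48 + 36) = 7*(-12) = -84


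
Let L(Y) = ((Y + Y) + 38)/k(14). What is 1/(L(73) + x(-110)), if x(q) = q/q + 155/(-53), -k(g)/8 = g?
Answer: -742/2647 ≈ -0.28032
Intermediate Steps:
k(g) = -8*g
x(q) = -102/53 (x(q) = 1 + 155*(-1/53) = 1 - 155/53 = -102/53)
L(Y) = -19/56 - Y/56 (L(Y) = ((Y + Y) + 38)/((-8*14)) = (2*Y + 38)/(-112) = (38 + 2*Y)*(-1/112) = -19/56 - Y/56)
1/(L(73) + x(-110)) = 1/((-19/56 - 1/56*73) - 102/53) = 1/((-19/56 - 73/56) - 102/53) = 1/(-23/14 - 102/53) = 1/(-2647/742) = -742/2647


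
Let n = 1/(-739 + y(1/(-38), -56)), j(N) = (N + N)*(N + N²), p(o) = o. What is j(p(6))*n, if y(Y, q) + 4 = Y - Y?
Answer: -504/743 ≈ -0.67833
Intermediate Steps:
y(Y, q) = -4 (y(Y, q) = -4 + (Y - Y) = -4 + 0 = -4)
j(N) = 2*N*(N + N²) (j(N) = (2*N)*(N + N²) = 2*N*(N + N²))
n = -1/743 (n = 1/(-739 - 4) = 1/(-743) = -1/743 ≈ -0.0013459)
j(p(6))*n = (2*6²*(1 + 6))*(-1/743) = (2*36*7)*(-1/743) = 504*(-1/743) = -504/743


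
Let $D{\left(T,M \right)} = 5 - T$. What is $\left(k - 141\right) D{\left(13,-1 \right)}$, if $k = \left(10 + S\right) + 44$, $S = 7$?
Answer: $640$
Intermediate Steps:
$k = 61$ ($k = \left(10 + 7\right) + 44 = 17 + 44 = 61$)
$\left(k - 141\right) D{\left(13,-1 \right)} = \left(61 - 141\right) \left(5 - 13\right) = - 80 \left(5 - 13\right) = \left(-80\right) \left(-8\right) = 640$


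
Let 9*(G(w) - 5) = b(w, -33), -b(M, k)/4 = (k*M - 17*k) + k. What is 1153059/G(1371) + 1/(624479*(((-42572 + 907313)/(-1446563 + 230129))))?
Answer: 622666358527087871/10734550366395755 ≈ 58.006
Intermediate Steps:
b(M, k) = 64*k - 4*M*k (b(M, k) = -4*((k*M - 17*k) + k) = -4*((M*k - 17*k) + k) = -4*((-17*k + M*k) + k) = -4*(-16*k + M*k) = 64*k - 4*M*k)
G(w) = -689/3 + 44*w/3 (G(w) = 5 + (4*(-33)*(16 - w))/9 = 5 + (-2112 + 132*w)/9 = 5 + (-704/3 + 44*w/3) = -689/3 + 44*w/3)
1153059/G(1371) + 1/(624479*(((-42572 + 907313)/(-1446563 + 230129)))) = 1153059/(-689/3 + (44/3)*1371) + 1/(624479*(((-42572 + 907313)/(-1446563 + 230129)))) = 1153059/(-689/3 + 20108) + 1/(624479*((864741/(-1216434)))) = 1153059/(59635/3) + 1/(624479*((864741*(-1/1216434)))) = 1153059*(3/59635) + 1/(624479*(-288247/405478)) = 3459177/59635 + (1/624479)*(-405478/288247) = 3459177/59635 - 405478/180004198313 = 622666358527087871/10734550366395755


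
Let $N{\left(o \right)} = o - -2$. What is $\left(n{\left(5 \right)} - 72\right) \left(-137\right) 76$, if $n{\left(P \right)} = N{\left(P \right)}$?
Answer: $676780$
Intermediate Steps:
$N{\left(o \right)} = 2 + o$ ($N{\left(o \right)} = o + 2 = 2 + o$)
$n{\left(P \right)} = 2 + P$
$\left(n{\left(5 \right)} - 72\right) \left(-137\right) 76 = \left(\left(2 + 5\right) - 72\right) \left(-137\right) 76 = \left(7 - 72\right) \left(-137\right) 76 = \left(-65\right) \left(-137\right) 76 = 8905 \cdot 76 = 676780$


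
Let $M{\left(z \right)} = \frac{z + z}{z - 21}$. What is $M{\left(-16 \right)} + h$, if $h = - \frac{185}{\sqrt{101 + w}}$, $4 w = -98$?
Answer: $\frac{32}{37} - \frac{185 \sqrt{34}}{51} \approx -20.287$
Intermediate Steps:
$w = - \frac{49}{2}$ ($w = \frac{1}{4} \left(-98\right) = - \frac{49}{2} \approx -24.5$)
$M{\left(z \right)} = \frac{2 z}{-21 + z}$
$h = - \frac{185 \sqrt{34}}{51}$ ($h = - \frac{185}{\sqrt{101 - \frac{49}{2}}} = - \frac{185}{\sqrt{\frac{153}{2}}} = - \frac{185}{\frac{3}{2} \sqrt{34}} = - 185 \frac{\sqrt{34}}{51} = - \frac{185 \sqrt{34}}{51} \approx -21.151$)
$M{\left(-16 \right)} + h = 2 \left(-16\right) \frac{1}{-21 - 16} - \frac{185 \sqrt{34}}{51} = 2 \left(-16\right) \frac{1}{-37} - \frac{185 \sqrt{34}}{51} = 2 \left(-16\right) \left(- \frac{1}{37}\right) - \frac{185 \sqrt{34}}{51} = \frac{32}{37} - \frac{185 \sqrt{34}}{51}$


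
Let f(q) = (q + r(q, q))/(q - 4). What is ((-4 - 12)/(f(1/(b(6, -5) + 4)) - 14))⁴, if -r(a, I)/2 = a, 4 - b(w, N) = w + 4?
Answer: 429981696/260144641 ≈ 1.6529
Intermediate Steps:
b(w, N) = -w (b(w, N) = 4 - (w + 4) = 4 - (4 + w) = 4 + (-4 - w) = -w)
r(a, I) = -2*a
f(q) = -q/(-4 + q) (f(q) = (q - 2*q)/(q - 4) = (-q)/(-4 + q) = -q/(-4 + q))
((-4 - 12)/(f(1/(b(6, -5) + 4)) - 14))⁴ = ((-4 - 12)/(-1/((-1*6 + 4)*(-4 + 1/(-1*6 + 4))) - 14))⁴ = (-16/(-1/((-6 + 4)*(-4 + 1/(-6 + 4))) - 14))⁴ = (-16/(-1/(-2*(-4 + 1/(-2))) - 14))⁴ = (-16/(-1*(-½)/(-4 - ½) - 14))⁴ = (-16/(-1*(-½)/(-9/2) - 14))⁴ = (-16/(-1*(-½)*(-2/9) - 14))⁴ = (-16/(-⅑ - 14))⁴ = (-16/(-127/9))⁴ = (-16*(-9/127))⁴ = (144/127)⁴ = 429981696/260144641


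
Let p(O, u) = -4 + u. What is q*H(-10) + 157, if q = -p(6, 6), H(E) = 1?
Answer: 155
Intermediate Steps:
q = -2 (q = -(-4 + 6) = -1*2 = -2)
q*H(-10) + 157 = -2*1 + 157 = -2 + 157 = 155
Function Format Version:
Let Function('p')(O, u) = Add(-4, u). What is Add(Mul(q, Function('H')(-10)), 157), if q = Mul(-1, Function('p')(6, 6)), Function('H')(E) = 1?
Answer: 155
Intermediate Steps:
q = -2 (q = Mul(-1, Add(-4, 6)) = Mul(-1, 2) = -2)
Add(Mul(q, Function('H')(-10)), 157) = Add(Mul(-2, 1), 157) = Add(-2, 157) = 155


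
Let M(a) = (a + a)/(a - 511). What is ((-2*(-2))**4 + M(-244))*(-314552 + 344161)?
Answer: 5737276712/755 ≈ 7.5990e+6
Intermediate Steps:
M(a) = 2*a/(-511 + a) (M(a) = (2*a)/(-511 + a) = 2*a/(-511 + a))
((-2*(-2))**4 + M(-244))*(-314552 + 344161) = ((-2*(-2))**4 + 2*(-244)/(-511 - 244))*(-314552 + 344161) = (4**4 + 2*(-244)/(-755))*29609 = (256 + 2*(-244)*(-1/755))*29609 = (256 + 488/755)*29609 = (193768/755)*29609 = 5737276712/755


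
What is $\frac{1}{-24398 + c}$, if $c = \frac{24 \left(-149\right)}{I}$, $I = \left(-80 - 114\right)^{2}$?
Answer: $- \frac{9409}{229561676} \approx -4.0987 \cdot 10^{-5}$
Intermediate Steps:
$I = 37636$ ($I = \left(-194\right)^{2} = 37636$)
$c = - \frac{894}{9409}$ ($c = \frac{24 \left(-149\right)}{37636} = \left(-3576\right) \frac{1}{37636} = - \frac{894}{9409} \approx -0.095015$)
$\frac{1}{-24398 + c} = \frac{1}{-24398 - \frac{894}{9409}} = \frac{1}{- \frac{229561676}{9409}} = - \frac{9409}{229561676}$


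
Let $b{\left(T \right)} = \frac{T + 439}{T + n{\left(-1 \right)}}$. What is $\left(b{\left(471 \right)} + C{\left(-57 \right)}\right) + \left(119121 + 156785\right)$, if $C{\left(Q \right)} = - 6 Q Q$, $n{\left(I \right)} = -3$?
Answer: $\frac{4615451}{18} \approx 2.5641 \cdot 10^{5}$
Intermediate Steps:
$b{\left(T \right)} = \frac{439 + T}{-3 + T}$ ($b{\left(T \right)} = \frac{T + 439}{T - 3} = \frac{439 + T}{-3 + T}$)
$C{\left(Q \right)} = - 6 Q^{2}$
$\left(b{\left(471 \right)} + C{\left(-57 \right)}\right) + \left(119121 + 156785\right) = \left(\frac{439 + 471}{-3 + 471} - 6 \left(-57\right)^{2}\right) + \left(119121 + 156785\right) = \left(\frac{1}{468} \cdot 910 - 19494\right) + 275906 = \left(\frac{35}{18} - 19494\right) + 275906 = - \frac{350857}{18} + 275906 = \frac{4615451}{18}$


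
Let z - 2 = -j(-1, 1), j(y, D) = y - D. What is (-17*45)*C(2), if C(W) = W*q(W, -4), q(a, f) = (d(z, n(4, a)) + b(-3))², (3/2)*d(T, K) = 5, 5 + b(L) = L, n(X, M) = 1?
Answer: -33320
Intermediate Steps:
z = 4 (z = 2 - (-1 - 1*1) = 2 - (-1 - 1) = 2 - 1*(-2) = 2 + 2 = 4)
b(L) = -5 + L
d(T, K) = 10/3 (d(T, K) = (⅔)*5 = 10/3)
q(a, f) = 196/9 (q(a, f) = (10/3 + (-5 - 3))² = (10/3 - 8)² = (-14/3)² = 196/9)
C(W) = 196*W/9 (C(W) = W*(196/9) = 196*W/9)
(-17*45)*C(2) = (-17*45)*((196/9)*2) = -765*392/9 = -33320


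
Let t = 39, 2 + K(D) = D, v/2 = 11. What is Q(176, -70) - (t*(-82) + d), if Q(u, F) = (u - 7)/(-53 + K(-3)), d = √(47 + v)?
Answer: 185315/58 - √69 ≈ 3186.8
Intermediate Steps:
v = 22 (v = 2*11 = 22)
K(D) = -2 + D
d = √69 (d = √(47 + 22) = √69 ≈ 8.3066)
Q(u, F) = 7/58 - u/58 (Q(u, F) = (u - 7)/(-53 + (-2 - 3)) = (-7 + u)/(-53 - 5) = (-7 + u)/(-58) = (-7 + u)*(-1/58) = 7/58 - u/58)
Q(176, -70) - (t*(-82) + d) = (7/58 - 1/58*176) - (39*(-82) + √69) = (7/58 - 88/29) - (-3198 + √69) = -169/58 + (3198 - √69) = 185315/58 - √69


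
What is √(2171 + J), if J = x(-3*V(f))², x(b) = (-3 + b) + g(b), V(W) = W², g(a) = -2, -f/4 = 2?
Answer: 2*√10245 ≈ 202.44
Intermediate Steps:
f = -8 (f = -4*2 = -8)
x(b) = -5 + b (x(b) = (-3 + b) - 2 = -5 + b)
J = 38809 (J = (-5 - 3*(-8)²)² = (-5 - 3*64)² = (-5 - 192)² = (-197)² = 38809)
√(2171 + J) = √(2171 + 38809) = √40980 = 2*√10245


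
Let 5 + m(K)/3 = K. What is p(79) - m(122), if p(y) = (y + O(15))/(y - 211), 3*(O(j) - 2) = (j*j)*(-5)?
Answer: -7673/22 ≈ -348.77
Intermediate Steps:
O(j) = 2 - 5*j²/3 (O(j) = 2 + ((j*j)*(-5))/3 = 2 + (j²*(-5))/3 = 2 + (-5*j²)/3 = 2 - 5*j²/3)
m(K) = -15 + 3*K
p(y) = (-373 + y)/(-211 + y) (p(y) = (y + (2 - 5/3*15²))/(y - 211) = (y + (2 - 5/3*225))/(-211 + y) = (y + (2 - 375))/(-211 + y) = (y - 373)/(-211 + y) = (-373 + y)/(-211 + y))
p(79) - m(122) = (-373 + 79)/(-211 + 79) - (-15 + 3*122) = -294/(-132) - (-15 + 366) = -1/132*(-294) - 1*351 = 49/22 - 351 = -7673/22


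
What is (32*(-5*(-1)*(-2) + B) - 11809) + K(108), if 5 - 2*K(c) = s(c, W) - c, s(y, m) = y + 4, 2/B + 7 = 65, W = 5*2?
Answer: -703389/58 ≈ -12127.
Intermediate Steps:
W = 10
B = 1/29 (B = 2/(-7 + 65) = 2/58 = 2*(1/58) = 1/29 ≈ 0.034483)
s(y, m) = 4 + y
K(c) = 1/2 (K(c) = 5/2 - ((4 + c) - c)/2 = 5/2 - 1/2*4 = 5/2 - 2 = 1/2)
(32*(-5*(-1)*(-2) + B) - 11809) + K(108) = (32*(-5*(-1)*(-2) + 1/29) - 11809) + 1/2 = (32*(5*(-2) + 1/29) - 11809) + 1/2 = (32*(-10 + 1/29) - 11809) + 1/2 = (32*(-289/29) - 11809) + 1/2 = (-9248/29 - 11809) + 1/2 = -351709/29 + 1/2 = -703389/58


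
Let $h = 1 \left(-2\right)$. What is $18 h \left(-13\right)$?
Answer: $468$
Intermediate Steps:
$h = -2$
$18 h \left(-13\right) = 18 \left(-2\right) \left(-13\right) = \left(-36\right) \left(-13\right) = 468$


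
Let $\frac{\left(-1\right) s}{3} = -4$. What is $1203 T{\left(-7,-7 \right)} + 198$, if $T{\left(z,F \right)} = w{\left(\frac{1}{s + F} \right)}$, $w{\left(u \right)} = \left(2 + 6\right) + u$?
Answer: $\frac{50313}{5} \approx 10063.0$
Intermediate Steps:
$s = 12$ ($s = \left(-3\right) \left(-4\right) = 12$)
$w{\left(u \right)} = 8 + u$
$T{\left(z,F \right)} = 8 + \frac{1}{12 + F}$
$1203 T{\left(-7,-7 \right)} + 198 = 1203 \frac{97 + 8 \left(-7\right)}{12 - 7} + 198 = 1203 \frac{97 - 56}{5} + 198 = 1203 \cdot \frac{1}{5} \cdot 41 + 198 = 1203 \cdot \frac{41}{5} + 198 = \frac{49323}{5} + 198 = \frac{50313}{5}$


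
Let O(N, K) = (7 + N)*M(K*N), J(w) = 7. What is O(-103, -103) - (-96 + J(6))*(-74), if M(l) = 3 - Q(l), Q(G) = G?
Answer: 1011590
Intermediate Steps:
M(l) = 3 - l
O(N, K) = (3 - K*N)*(7 + N) (O(N, K) = (7 + N)*(3 - K*N) = (3 - K*N)*(7 + N))
O(-103, -103) - (-96 + J(6))*(-74) = -(-3 - 103*(-103))*(7 - 103) - (-96 + 7)*(-74) = -1*(-3 + 10609)*(-96) - (-89)*(-74) = -1*10606*(-96) - 1*6586 = 1018176 - 6586 = 1011590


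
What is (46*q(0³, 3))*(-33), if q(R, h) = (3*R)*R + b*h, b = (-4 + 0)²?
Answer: -72864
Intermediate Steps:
b = 16 (b = (-4)² = 16)
q(R, h) = 3*R² + 16*h (q(R, h) = (3*R)*R + 16*h = 3*R² + 16*h)
(46*q(0³, 3))*(-33) = (46*(3*(0³)² + 16*3))*(-33) = (46*(3*0² + 48))*(-33) = (46*(3*0 + 48))*(-33) = (46*(0 + 48))*(-33) = (46*48)*(-33) = 2208*(-33) = -72864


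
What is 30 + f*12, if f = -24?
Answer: -258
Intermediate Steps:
30 + f*12 = 30 - 24*12 = 30 - 288 = -258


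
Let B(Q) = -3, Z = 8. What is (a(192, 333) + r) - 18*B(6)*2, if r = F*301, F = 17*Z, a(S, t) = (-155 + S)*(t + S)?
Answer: 60469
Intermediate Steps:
a(S, t) = (-155 + S)*(S + t)
F = 136 (F = 17*8 = 136)
r = 40936 (r = 136*301 = 40936)
(a(192, 333) + r) - 18*B(6)*2 = ((192² - 155*192 - 155*333 + 192*333) + 40936) - 18*(-3)*2 = ((36864 - 29760 - 51615 + 63936) + 40936) + 54*2 = (19425 + 40936) + 108 = 60361 + 108 = 60469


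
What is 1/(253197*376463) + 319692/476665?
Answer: 4353259766130811/6490767884058045 ≈ 0.67068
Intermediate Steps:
1/(253197*376463) + 319692/476665 = (1/253197)*(1/376463) + 319692*(1/476665) = 1/95319302211 + 319692/476665 = 4353259766130811/6490767884058045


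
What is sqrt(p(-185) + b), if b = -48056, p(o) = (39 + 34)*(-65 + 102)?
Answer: I*sqrt(45355) ≈ 212.97*I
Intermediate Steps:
p(o) = 2701 (p(o) = 73*37 = 2701)
sqrt(p(-185) + b) = sqrt(2701 - 48056) = sqrt(-45355) = I*sqrt(45355)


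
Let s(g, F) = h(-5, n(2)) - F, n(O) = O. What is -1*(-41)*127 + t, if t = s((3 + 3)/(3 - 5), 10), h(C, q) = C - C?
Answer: 5197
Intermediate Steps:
h(C, q) = 0
s(g, F) = -F (s(g, F) = 0 - F = -F)
t = -10 (t = -1*10 = -10)
-1*(-41)*127 + t = -1*(-41)*127 - 10 = 41*127 - 10 = 5207 - 10 = 5197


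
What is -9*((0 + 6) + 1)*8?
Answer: -504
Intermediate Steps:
-9*((0 + 6) + 1)*8 = -9*(6 + 1)*8 = -9*7*8 = -63*8 = -504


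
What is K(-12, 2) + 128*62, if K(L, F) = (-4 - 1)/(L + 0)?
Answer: 95237/12 ≈ 7936.4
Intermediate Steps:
K(L, F) = -5/L
K(-12, 2) + 128*62 = -5/(-12) + 128*62 = -5*(-1/12) + 7936 = 5/12 + 7936 = 95237/12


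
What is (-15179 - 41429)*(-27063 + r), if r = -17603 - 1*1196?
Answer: 2596156096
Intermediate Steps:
r = -18799 (r = -17603 - 1196 = -18799)
(-15179 - 41429)*(-27063 + r) = (-15179 - 41429)*(-27063 - 18799) = -56608*(-45862) = 2596156096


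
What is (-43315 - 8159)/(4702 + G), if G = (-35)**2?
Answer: -51474/5927 ≈ -8.6847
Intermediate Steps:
G = 1225
(-43315 - 8159)/(4702 + G) = (-43315 - 8159)/(4702 + 1225) = -51474/5927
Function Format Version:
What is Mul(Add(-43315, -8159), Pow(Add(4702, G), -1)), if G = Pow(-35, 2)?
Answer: Rational(-51474, 5927) ≈ -8.6847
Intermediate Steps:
G = 1225
Mul(Add(-43315, -8159), Pow(Add(4702, G), -1)) = Mul(Add(-43315, -8159), Pow(Add(4702, 1225), -1)) = Mul(-51474, Pow(5927, -1)) = Mul(-51474, Rational(1, 5927)) = Rational(-51474, 5927)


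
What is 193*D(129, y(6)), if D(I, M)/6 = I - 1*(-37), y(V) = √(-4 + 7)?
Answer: 192228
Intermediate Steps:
y(V) = √3
D(I, M) = 222 + 6*I (D(I, M) = 6*(I - 1*(-37)) = 6*(I + 37) = 6*(37 + I) = 222 + 6*I)
193*D(129, y(6)) = 193*(222 + 6*129) = 193*(222 + 774) = 193*996 = 192228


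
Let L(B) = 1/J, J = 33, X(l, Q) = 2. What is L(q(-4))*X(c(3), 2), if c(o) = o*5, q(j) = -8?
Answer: 2/33 ≈ 0.060606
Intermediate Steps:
c(o) = 5*o
L(B) = 1/33
L(q(-4))*X(c(3), 2) = (1/33)*2 = 2/33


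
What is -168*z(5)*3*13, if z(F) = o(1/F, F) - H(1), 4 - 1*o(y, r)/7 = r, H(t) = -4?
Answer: 19656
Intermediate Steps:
o(y, r) = 28 - 7*r
z(F) = 32 - 7*F (z(F) = (28 - 7*F) - 1*(-4) = (28 - 7*F) + 4 = 32 - 7*F)
-168*z(5)*3*13 = -168*(32 - 7*5)*3*13 = -168*(32 - 35)*3*13 = -168*(-3*3)*13 = -(-1512)*13 = -168*(-117) = 19656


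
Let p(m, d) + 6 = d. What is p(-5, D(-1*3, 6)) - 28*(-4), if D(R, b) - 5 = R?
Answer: 108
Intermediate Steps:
D(R, b) = 5 + R
p(m, d) = -6 + d
p(-5, D(-1*3, 6)) - 28*(-4) = (-6 + (5 - 1*3)) - 28*(-4) = (-6 + (5 - 3)) + 112 = (-6 + 2) + 112 = -4 + 112 = 108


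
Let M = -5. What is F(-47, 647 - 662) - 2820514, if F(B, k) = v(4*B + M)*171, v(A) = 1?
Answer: -2820343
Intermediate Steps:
F(B, k) = 171 (F(B, k) = 1*171 = 171)
F(-47, 647 - 662) - 2820514 = 171 - 2820514 = -2820343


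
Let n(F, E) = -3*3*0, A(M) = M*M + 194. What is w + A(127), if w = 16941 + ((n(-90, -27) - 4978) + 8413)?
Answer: 36699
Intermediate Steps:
A(M) = 194 + M² (A(M) = M² + 194 = 194 + M²)
n(F, E) = 0 (n(F, E) = -9*0 = 0)
w = 20376 (w = 16941 + ((0 - 4978) + 8413) = 16941 + (-4978 + 8413) = 16941 + 3435 = 20376)
w + A(127) = 20376 + (194 + 127²) = 20376 + (194 + 16129) = 20376 + 16323 = 36699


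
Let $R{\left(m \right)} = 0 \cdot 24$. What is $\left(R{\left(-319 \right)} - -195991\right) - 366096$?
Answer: $-170105$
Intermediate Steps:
$R{\left(m \right)} = 0$
$\left(R{\left(-319 \right)} - -195991\right) - 366096 = \left(0 - -195991\right) - 366096 = \left(0 + 195991\right) - 366096 = 195991 - 366096 = -170105$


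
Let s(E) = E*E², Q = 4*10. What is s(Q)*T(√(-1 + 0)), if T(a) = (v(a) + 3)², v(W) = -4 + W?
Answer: -128000*I ≈ -1.28e+5*I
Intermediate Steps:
Q = 40
s(E) = E³
T(a) = (-1 + a)² (T(a) = ((-4 + a) + 3)² = (-1 + a)²)
s(Q)*T(√(-1 + 0)) = 40³*(-1 + √(-1 + 0))² = 64000*(-1 + √(-1))² = 64000*(-1 + I)²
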